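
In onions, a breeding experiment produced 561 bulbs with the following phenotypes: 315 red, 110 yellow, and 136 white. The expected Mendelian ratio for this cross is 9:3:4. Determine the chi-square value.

The 9:3:4 ratio has 16 parts, so with N = 561 the expected counts are:
  red: 561 × 9/16 = 315.5625
  yellow: 561 × 3/16 = 105.1875
  white: 561 × 4/16 = 140.25
χ² = Σ (O − E)² / E
  red: (315 − 315.5625)² / 315.5625 = 0.0010
  yellow: (110 − 105.1875)² / 105.1875 = 0.2202
  white: (136 − 140.25)² / 140.25 = 0.1288
χ² = 0.0010 + 0.2202 + 0.1288 = 0.350

0.350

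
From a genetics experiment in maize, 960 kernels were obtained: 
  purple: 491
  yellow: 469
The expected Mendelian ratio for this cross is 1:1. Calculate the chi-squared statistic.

Expected counts for N = 960 under a 1:1 ratio (total parts = 2):
  purple: 960 × 1/2 = 480
  yellow: 960 × 1/2 = 480
χ² = Σ (O − E)² / E
  purple: (491 − 480)² / 480 = 0.2521
  yellow: (469 − 480)² / 480 = 0.2521
χ² = 0.2521 + 0.2521 = 0.5042 ≈ 0.504

0.504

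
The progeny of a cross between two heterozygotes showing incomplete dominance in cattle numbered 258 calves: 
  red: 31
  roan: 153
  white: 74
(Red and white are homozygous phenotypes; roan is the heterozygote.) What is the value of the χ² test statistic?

23.264

With incomplete dominance, a heterozygote × heterozygote cross gives a 1:2:1 phenotypic ratio.
Expected counts for N = 258 under a 1:2:1 ratio (total parts = 4):
  red: 258 × 1/4 = 64.5
  roan: 258 × 2/4 = 129
  white: 258 × 1/4 = 64.5
χ² = Σ (O − E)² / E
  red: (31 − 64.5)² / 64.5 = 17.3992
  roan: (153 − 129)² / 129 = 4.4651
  white: (74 − 64.5)² / 64.5 = 1.3992
χ² = 17.3992 + 4.4651 + 1.3992 = 23.2635 ≈ 23.264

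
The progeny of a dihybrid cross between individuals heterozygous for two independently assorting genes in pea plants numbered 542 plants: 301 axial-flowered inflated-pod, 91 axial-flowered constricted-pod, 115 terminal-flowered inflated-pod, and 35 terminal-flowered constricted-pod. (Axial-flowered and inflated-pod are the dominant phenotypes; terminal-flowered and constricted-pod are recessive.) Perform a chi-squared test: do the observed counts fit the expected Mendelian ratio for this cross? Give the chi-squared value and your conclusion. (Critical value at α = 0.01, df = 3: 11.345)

2.958; consistent

A dihybrid F₂ with independent assortment and complete dominance at both loci gives a 9:3:3:1 phenotypic ratio.
Expected counts for N = 542 under a 9:3:3:1 ratio (total parts = 16):
  axial-flowered inflated-pod: 542 × 9/16 = 304.875
  axial-flowered constricted-pod: 542 × 3/16 = 101.625
  terminal-flowered inflated-pod: 542 × 3/16 = 101.625
  terminal-flowered constricted-pod: 542 × 1/16 = 33.875
χ² = Σ (O − E)² / E
  axial-flowered inflated-pod: (301 − 304.875)² / 304.875 = 0.0493
  axial-flowered constricted-pod: (91 − 101.625)² / 101.625 = 1.1109
  terminal-flowered inflated-pod: (115 − 101.625)² / 101.625 = 1.7603
  terminal-flowered constricted-pod: (35 − 33.875)² / 33.875 = 0.0374
χ² = 0.0493 + 1.1109 + 1.7603 + 0.0374 = 2.9579 ≈ 2.958
Degrees of freedom = 4 − 1 = 3; critical value at α = 0.01 is 11.345.
Since 2.958 < 11.345, we fail to reject the null hypothesis — the data are consistent with the 9:3:3:1 ratio.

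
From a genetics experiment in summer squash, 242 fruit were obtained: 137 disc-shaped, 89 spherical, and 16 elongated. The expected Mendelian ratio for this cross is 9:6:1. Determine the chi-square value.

0.090

Total ratio parts = 16. Expected numbers out of 242:
  disc-shaped: 242 × 9/16 = 136.125
  spherical: 242 × 6/16 = 90.75
  elongated: 242 × 1/16 = 15.125
χ² = Σ (O − E)² / E
  disc-shaped: (137 − 136.125)² / 136.125 = 0.0056
  spherical: (89 − 90.75)² / 90.75 = 0.0337
  elongated: (16 − 15.125)² / 15.125 = 0.0506
χ² = 0.0056 + 0.0337 + 0.0506 = 0.0899 ≈ 0.090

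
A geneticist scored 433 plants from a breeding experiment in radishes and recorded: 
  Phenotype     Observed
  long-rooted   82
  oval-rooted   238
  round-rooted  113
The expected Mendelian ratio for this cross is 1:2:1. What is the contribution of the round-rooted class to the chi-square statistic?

0.208

Expected counts for N = 433 under a 1:2:1 ratio (total parts = 4):
  long-rooted: 433 × 1/4 = 108.25
  oval-rooted: 433 × 2/4 = 216.5
  round-rooted: 433 × 1/4 = 108.25
Contribution of round-rooted: (113 − 108.25)² / 108.25 = 0.2084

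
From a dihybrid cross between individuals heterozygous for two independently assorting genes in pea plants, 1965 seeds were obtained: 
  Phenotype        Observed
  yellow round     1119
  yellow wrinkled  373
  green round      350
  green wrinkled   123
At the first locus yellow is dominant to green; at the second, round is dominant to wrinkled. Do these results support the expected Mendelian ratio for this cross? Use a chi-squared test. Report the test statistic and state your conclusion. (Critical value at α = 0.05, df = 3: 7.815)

A dihybrid F₂ with independent assortment and complete dominance at both loci gives a 9:3:3:1 phenotypic ratio.
The 9:3:3:1 ratio has 16 parts, so with N = 1965 the expected counts are:
  yellow round: 1965 × 9/16 = 1105.3125
  yellow wrinkled: 1965 × 3/16 = 368.4375
  green round: 1965 × 3/16 = 368.4375
  green wrinkled: 1965 × 1/16 = 122.8125
χ² = Σ (O − E)² / E
  yellow round: (1119 − 1105.3125)² / 1105.3125 = 0.1695
  yellow wrinkled: (373 − 368.4375)² / 368.4375 = 0.0565
  green round: (350 − 368.4375)² / 368.4375 = 0.9227
  green wrinkled: (123 − 122.8125)² / 122.8125 = 0.0003
χ² = 0.1695 + 0.0565 + 0.9227 + 0.0003 = 1.149
Degrees of freedom = 4 − 1 = 3; critical value at α = 0.05 is 7.815.
Since 1.149 < 7.815, we fail to reject the null hypothesis — the data are consistent with the 9:3:3:1 ratio.

1.149; consistent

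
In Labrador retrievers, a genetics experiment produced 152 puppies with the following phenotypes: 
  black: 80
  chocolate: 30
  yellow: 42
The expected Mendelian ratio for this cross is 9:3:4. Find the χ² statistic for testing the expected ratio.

0.854

Total ratio parts = 16. Expected numbers out of 152:
  black: 152 × 9/16 = 85.5
  chocolate: 152 × 3/16 = 28.5
  yellow: 152 × 4/16 = 38
χ² = Σ (O − E)² / E
  black: (80 − 85.5)² / 85.5 = 0.3538
  chocolate: (30 − 28.5)² / 28.5 = 0.0789
  yellow: (42 − 38)² / 38 = 0.4211
χ² = 0.3538 + 0.0789 + 0.4211 = 0.8538 ≈ 0.854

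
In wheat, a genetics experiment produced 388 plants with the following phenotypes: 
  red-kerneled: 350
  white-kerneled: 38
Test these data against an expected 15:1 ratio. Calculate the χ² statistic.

Under the 15:1 hypothesis (Σ ratio = 16, N = 388):
  red-kerneled: 388 × 15/16 = 363.75
  white-kerneled: 388 × 1/16 = 24.25
χ² = Σ (O − E)² / E
  red-kerneled: (350 − 363.75)² / 363.75 = 0.5198
  white-kerneled: (38 − 24.25)² / 24.25 = 7.7964
χ² = 0.5198 + 7.7964 = 8.3162 ≈ 8.316

8.316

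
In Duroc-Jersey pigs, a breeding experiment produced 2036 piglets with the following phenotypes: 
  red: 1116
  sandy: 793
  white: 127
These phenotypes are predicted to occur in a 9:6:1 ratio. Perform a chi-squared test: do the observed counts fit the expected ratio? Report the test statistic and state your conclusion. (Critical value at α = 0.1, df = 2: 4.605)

Under the 9:6:1 hypothesis (Σ ratio = 16, N = 2036):
  red: 2036 × 9/16 = 1145.25
  sandy: 2036 × 6/16 = 763.5
  white: 2036 × 1/16 = 127.25
χ² = Σ (O − E)² / E
  red: (1116 − 1145.25)² / 1145.25 = 0.7471
  sandy: (793 − 763.5)² / 763.5 = 1.1398
  white: (127 − 127.25)² / 127.25 = 0.0005
χ² = 0.7471 + 1.1398 + 0.0005 = 1.8874 ≈ 1.887
Degrees of freedom = 3 − 1 = 2; critical value at α = 0.1 is 4.605.
Since 1.887 < 4.605, we fail to reject the null hypothesis — the data are consistent with the 9:6:1 ratio.

1.887; consistent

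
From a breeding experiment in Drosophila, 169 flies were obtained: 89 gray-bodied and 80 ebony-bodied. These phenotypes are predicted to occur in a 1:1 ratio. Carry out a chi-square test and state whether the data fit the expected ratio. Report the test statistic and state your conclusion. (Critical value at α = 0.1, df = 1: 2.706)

Under the 1:1 hypothesis (Σ ratio = 2, N = 169):
  gray-bodied: 169 × 1/2 = 84.5
  ebony-bodied: 169 × 1/2 = 84.5
χ² = Σ (O − E)² / E
  gray-bodied: (89 − 84.5)² / 84.5 = 0.2396
  ebony-bodied: (80 − 84.5)² / 84.5 = 0.2396
χ² = 0.2396 + 0.2396 = 0.4792 ≈ 0.479
Degrees of freedom = 2 − 1 = 1; critical value at α = 0.1 is 2.706.
Since 0.479 < 2.706, we fail to reject the null hypothesis — the data are consistent with the 1:1 ratio.

0.479; consistent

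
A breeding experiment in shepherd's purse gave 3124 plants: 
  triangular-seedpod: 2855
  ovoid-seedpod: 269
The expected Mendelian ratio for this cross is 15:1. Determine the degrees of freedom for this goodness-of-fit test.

1

A goodness-of-fit test with 2 phenotype classes has df = 2 − 1 = 1.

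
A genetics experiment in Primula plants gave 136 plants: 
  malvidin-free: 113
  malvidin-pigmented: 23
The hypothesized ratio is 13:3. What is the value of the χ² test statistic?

0.302

Under the 13:3 hypothesis (Σ ratio = 16, N = 136):
  malvidin-free: 136 × 13/16 = 110.5
  malvidin-pigmented: 136 × 3/16 = 25.5
χ² = Σ (O − E)² / E
  malvidin-free: (113 − 110.5)² / 110.5 = 0.0566
  malvidin-pigmented: (23 − 25.5)² / 25.5 = 0.2451
χ² = 0.0566 + 0.2451 = 0.3017 ≈ 0.302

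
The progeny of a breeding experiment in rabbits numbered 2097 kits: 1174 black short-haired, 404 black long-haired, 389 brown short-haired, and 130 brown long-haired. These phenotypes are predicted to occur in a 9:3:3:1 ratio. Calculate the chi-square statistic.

The 9:3:3:1 ratio has 16 parts, so with N = 2097 the expected counts are:
  black short-haired: 2097 × 9/16 = 1179.5625
  black long-haired: 2097 × 3/16 = 393.1875
  brown short-haired: 2097 × 3/16 = 393.1875
  brown long-haired: 2097 × 1/16 = 131.0625
χ² = Σ (O − E)² / E
  black short-haired: (1174 − 1179.5625)² / 1179.5625 = 0.0262
  black long-haired: (404 − 393.1875)² / 393.1875 = 0.2973
  brown short-haired: (389 − 393.1875)² / 393.1875 = 0.0446
  brown long-haired: (130 − 131.0625)² / 131.0625 = 0.0086
χ² = 0.0262 + 0.2973 + 0.0446 + 0.0086 = 0.3767 ≈ 0.377

0.377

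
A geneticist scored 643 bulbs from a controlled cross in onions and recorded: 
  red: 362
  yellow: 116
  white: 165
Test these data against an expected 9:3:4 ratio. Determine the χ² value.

Under the 9:3:4 hypothesis (Σ ratio = 16, N = 643):
  red: 643 × 9/16 = 361.6875
  yellow: 643 × 3/16 = 120.5625
  white: 643 × 4/16 = 160.75
χ² = Σ (O − E)² / E
  red: (362 − 361.6875)² / 361.6875 = 0.0003
  yellow: (116 − 120.5625)² / 120.5625 = 0.1727
  white: (165 − 160.75)² / 160.75 = 0.1124
χ² = 0.0003 + 0.1727 + 0.1124 = 0.2854 ≈ 0.285

0.285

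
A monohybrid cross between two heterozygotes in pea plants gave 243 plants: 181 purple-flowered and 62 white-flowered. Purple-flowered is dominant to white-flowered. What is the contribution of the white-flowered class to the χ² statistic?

0.026

For a monohybrid cross between heterozygotes with complete dominance, the expected phenotypic ratio is 3:1.
The 3:1 ratio has 4 parts, so with N = 243 the expected counts are:
  purple-flowered: 243 × 3/4 = 182.25
  white-flowered: 243 × 1/4 = 60.75
Contribution of white-flowered: (62 − 60.75)² / 60.75 = 0.0257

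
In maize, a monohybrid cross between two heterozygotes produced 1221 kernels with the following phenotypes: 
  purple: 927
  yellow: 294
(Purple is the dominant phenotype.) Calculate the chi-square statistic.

For a monohybrid cross between heterozygotes with complete dominance, the expected phenotypic ratio is 3:1.
Expected counts for N = 1221 under a 3:1 ratio (total parts = 4):
  purple: 1221 × 3/4 = 915.75
  yellow: 1221 × 1/4 = 305.25
χ² = Σ (O − E)² / E
  purple: (927 − 915.75)² / 915.75 = 0.1382
  yellow: (294 − 305.25)² / 305.25 = 0.4146
χ² = 0.1382 + 0.4146 = 0.5528 ≈ 0.553

0.553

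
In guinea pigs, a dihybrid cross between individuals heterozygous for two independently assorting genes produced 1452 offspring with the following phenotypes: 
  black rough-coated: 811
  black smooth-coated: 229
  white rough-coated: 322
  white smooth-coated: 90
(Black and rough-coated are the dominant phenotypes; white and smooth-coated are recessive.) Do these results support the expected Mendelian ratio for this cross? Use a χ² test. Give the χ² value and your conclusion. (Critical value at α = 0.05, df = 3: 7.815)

16.009; not consistent

A dihybrid F₂ with independent assortment and complete dominance at both loci gives a 9:3:3:1 phenotypic ratio.
The 9:3:3:1 ratio has 16 parts, so with N = 1452 the expected counts are:
  black rough-coated: 1452 × 9/16 = 816.75
  black smooth-coated: 1452 × 3/16 = 272.25
  white rough-coated: 1452 × 3/16 = 272.25
  white smooth-coated: 1452 × 1/16 = 90.75
χ² = Σ (O − E)² / E
  black rough-coated: (811 − 816.75)² / 816.75 = 0.0405
  black smooth-coated: (229 − 272.25)² / 272.25 = 6.8708
  white rough-coated: (322 − 272.25)² / 272.25 = 9.0911
  white smooth-coated: (90 − 90.75)² / 90.75 = 0.0062
χ² = 0.0405 + 6.8708 + 9.0911 + 0.0062 = 16.0086 ≈ 16.009
Degrees of freedom = 4 − 1 = 3; critical value at α = 0.05 is 7.815.
Since 16.009 > 7.815, we reject the null hypothesis — the data do not fit the 9:3:3:1 ratio.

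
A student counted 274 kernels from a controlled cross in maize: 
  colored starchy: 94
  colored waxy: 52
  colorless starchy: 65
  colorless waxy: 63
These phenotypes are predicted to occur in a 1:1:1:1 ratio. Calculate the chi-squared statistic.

Total ratio parts = 4. Expected numbers out of 274:
  colored starchy: 274 × 1/4 = 68.5
  colored waxy: 274 × 1/4 = 68.5
  colorless starchy: 274 × 1/4 = 68.5
  colorless waxy: 274 × 1/4 = 68.5
χ² = Σ (O − E)² / E
  colored starchy: (94 − 68.5)² / 68.5 = 9.4927
  colored waxy: (52 − 68.5)² / 68.5 = 3.9745
  colorless starchy: (65 − 68.5)² / 68.5 = 0.1788
  colorless waxy: (63 − 68.5)² / 68.5 = 0.4416
χ² = 9.4927 + 3.9745 + 0.1788 + 0.4416 = 14.0876 ≈ 14.088

14.088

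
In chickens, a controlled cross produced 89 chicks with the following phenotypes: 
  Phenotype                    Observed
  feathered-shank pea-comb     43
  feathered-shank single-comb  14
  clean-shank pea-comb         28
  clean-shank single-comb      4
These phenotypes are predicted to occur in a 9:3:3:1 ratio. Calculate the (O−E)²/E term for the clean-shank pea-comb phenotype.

Under the 9:3:3:1 hypothesis (Σ ratio = 16, N = 89):
  feathered-shank pea-comb: 89 × 9/16 = 50.0625
  feathered-shank single-comb: 89 × 3/16 = 16.6875
  clean-shank pea-comb: 89 × 3/16 = 16.6875
  clean-shank single-comb: 89 × 1/16 = 5.5625
Contribution of clean-shank pea-comb: (28 − 16.6875)² / 16.6875 = 7.6688

7.669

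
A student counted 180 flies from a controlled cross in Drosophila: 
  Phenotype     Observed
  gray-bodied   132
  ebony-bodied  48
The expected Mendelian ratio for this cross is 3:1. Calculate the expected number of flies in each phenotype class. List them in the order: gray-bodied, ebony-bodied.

135, 45

Total ratio parts = 4. Expected numbers out of 180:
  gray-bodied: 180 × 3/4 = 135
  ebony-bodied: 180 × 1/4 = 45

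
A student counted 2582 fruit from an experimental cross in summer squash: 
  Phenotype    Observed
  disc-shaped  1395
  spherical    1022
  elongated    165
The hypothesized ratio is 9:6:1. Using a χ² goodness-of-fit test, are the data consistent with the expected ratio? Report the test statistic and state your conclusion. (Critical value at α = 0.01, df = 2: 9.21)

5.332; consistent

Expected counts for N = 2582 under a 9:6:1 ratio (total parts = 16):
  disc-shaped: 2582 × 9/16 = 1452.375
  spherical: 2582 × 6/16 = 968.25
  elongated: 2582 × 1/16 = 161.375
χ² = Σ (O − E)² / E
  disc-shaped: (1395 − 1452.375)² / 1452.375 = 2.2666
  spherical: (1022 − 968.25)² / 968.25 = 2.9838
  elongated: (165 − 161.375)² / 161.375 = 0.0814
χ² = 2.2666 + 2.9838 + 0.0814 = 5.3318 ≈ 5.332
Degrees of freedom = 3 − 1 = 2; critical value at α = 0.01 is 9.21.
Since 5.332 < 9.21, we fail to reject the null hypothesis — the data are consistent with the 9:6:1 ratio.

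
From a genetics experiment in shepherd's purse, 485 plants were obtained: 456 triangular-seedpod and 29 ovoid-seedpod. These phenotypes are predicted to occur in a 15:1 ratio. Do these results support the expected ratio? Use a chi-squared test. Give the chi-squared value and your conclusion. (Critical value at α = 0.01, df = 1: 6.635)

0.061; consistent

Expected counts for N = 485 under a 15:1 ratio (total parts = 16):
  triangular-seedpod: 485 × 15/16 = 454.6875
  ovoid-seedpod: 485 × 1/16 = 30.3125
χ² = Σ (O − E)² / E
  triangular-seedpod: (456 − 454.6875)² / 454.6875 = 0.0038
  ovoid-seedpod: (29 − 30.3125)² / 30.3125 = 0.0568
χ² = 0.0038 + 0.0568 = 0.0606 ≈ 0.061
Degrees of freedom = 2 − 1 = 1; critical value at α = 0.01 is 6.635.
Since 0.061 < 6.635, we fail to reject the null hypothesis — the data are consistent with the 15:1 ratio.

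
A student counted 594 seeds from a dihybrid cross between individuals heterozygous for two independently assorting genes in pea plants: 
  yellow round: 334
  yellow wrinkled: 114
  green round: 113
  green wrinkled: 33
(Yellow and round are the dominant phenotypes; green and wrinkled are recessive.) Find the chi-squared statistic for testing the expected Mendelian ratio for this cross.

A dihybrid F₂ with independent assortment and complete dominance at both loci gives a 9:3:3:1 phenotypic ratio.
Under the 9:3:3:1 hypothesis (Σ ratio = 16, N = 594):
  yellow round: 594 × 9/16 = 334.125
  yellow wrinkled: 594 × 3/16 = 111.375
  green round: 594 × 3/16 = 111.375
  green wrinkled: 594 × 1/16 = 37.125
χ² = Σ (O − E)² / E
  yellow round: (334 − 334.125)² / 334.125 = 0.0000
  yellow wrinkled: (114 − 111.375)² / 111.375 = 0.0619
  green round: (113 − 111.375)² / 111.375 = 0.0237
  green wrinkled: (33 − 37.125)² / 37.125 = 0.4583
χ² = 0.0000 + 0.0619 + 0.0237 + 0.4583 = 0.5439 ≈ 0.544

0.544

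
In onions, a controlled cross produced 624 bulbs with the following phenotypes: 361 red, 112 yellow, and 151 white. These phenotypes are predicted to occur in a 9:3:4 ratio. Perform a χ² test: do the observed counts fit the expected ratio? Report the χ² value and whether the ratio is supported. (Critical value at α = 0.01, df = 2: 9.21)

The 9:3:4 ratio has 16 parts, so with N = 624 the expected counts are:
  red: 624 × 9/16 = 351
  yellow: 624 × 3/16 = 117
  white: 624 × 4/16 = 156
χ² = Σ (O − E)² / E
  red: (361 − 351)² / 351 = 0.2849
  yellow: (112 − 117)² / 117 = 0.2137
  white: (151 − 156)² / 156 = 0.1603
χ² = 0.2849 + 0.2137 + 0.1603 = 0.6589 ≈ 0.659
Degrees of freedom = 3 − 1 = 2; critical value at α = 0.01 is 9.21.
Since 0.659 < 9.21, we fail to reject the null hypothesis — the data are consistent with the 9:3:4 ratio.

0.659; consistent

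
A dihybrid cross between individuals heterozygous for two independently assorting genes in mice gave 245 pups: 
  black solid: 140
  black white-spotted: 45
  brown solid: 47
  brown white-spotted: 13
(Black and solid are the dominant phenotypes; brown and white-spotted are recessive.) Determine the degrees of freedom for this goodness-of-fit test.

3

A dihybrid F₂ with independent assortment and complete dominance at both loci gives a 9:3:3:1 phenotypic ratio.
A goodness-of-fit test with 4 phenotype classes has df = 4 − 1 = 3.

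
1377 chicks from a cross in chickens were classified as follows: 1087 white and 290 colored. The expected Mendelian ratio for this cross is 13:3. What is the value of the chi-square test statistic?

4.824

Expected counts for N = 1377 under a 13:3 ratio (total parts = 16):
  white: 1377 × 13/16 = 1118.8125
  colored: 1377 × 3/16 = 258.1875
χ² = Σ (O − E)² / E
  white: (1087 − 1118.8125)² / 1118.8125 = 0.9046
  colored: (290 − 258.1875)² / 258.1875 = 3.9198
χ² = 0.9046 + 3.9198 = 4.8244 ≈ 4.824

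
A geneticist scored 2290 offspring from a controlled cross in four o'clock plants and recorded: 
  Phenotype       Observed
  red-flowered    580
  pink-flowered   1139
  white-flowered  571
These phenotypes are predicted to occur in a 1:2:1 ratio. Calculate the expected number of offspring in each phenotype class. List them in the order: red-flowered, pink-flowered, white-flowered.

Under the 1:2:1 hypothesis (Σ ratio = 4, N = 2290):
  red-flowered: 2290 × 1/4 = 572.5
  pink-flowered: 2290 × 2/4 = 1145
  white-flowered: 2290 × 1/4 = 572.5

572.5, 1145, 572.5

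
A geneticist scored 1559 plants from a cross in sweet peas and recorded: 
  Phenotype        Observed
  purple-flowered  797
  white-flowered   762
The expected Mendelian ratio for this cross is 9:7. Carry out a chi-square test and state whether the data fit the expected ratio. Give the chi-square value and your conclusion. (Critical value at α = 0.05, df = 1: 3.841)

16.655; not consistent

Expected counts for N = 1559 under a 9:7 ratio (total parts = 16):
  purple-flowered: 1559 × 9/16 = 876.9375
  white-flowered: 1559 × 7/16 = 682.0625
χ² = Σ (O − E)² / E
  purple-flowered: (797 − 876.9375)² / 876.9375 = 7.2867
  white-flowered: (762 − 682.0625)² / 682.0625 = 9.3686
χ² = 7.2867 + 9.3686 = 16.6553 ≈ 16.655
Degrees of freedom = 2 − 1 = 1; critical value at α = 0.05 is 3.841.
Since 16.655 > 3.841, we reject the null hypothesis — the data do not fit the 9:7 ratio.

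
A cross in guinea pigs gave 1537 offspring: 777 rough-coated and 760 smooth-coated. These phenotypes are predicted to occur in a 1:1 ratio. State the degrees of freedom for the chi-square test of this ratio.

A goodness-of-fit test with 2 phenotype classes has df = 2 − 1 = 1.

1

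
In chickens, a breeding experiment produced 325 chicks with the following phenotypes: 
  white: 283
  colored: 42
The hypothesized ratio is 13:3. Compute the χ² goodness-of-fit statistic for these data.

7.243

Expected counts for N = 325 under a 13:3 ratio (total parts = 16):
  white: 325 × 13/16 = 264.0625
  colored: 325 × 3/16 = 60.9375
χ² = Σ (O − E)² / E
  white: (283 − 264.0625)² / 264.0625 = 1.3581
  colored: (42 − 60.9375)² / 60.9375 = 5.8852
χ² = 1.3581 + 5.8852 = 7.2433 ≈ 7.243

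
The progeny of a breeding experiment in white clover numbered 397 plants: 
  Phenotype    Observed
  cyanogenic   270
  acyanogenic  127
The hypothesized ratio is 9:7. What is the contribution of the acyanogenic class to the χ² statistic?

Under the 9:7 hypothesis (Σ ratio = 16, N = 397):
  cyanogenic: 397 × 9/16 = 223.3125
  acyanogenic: 397 × 7/16 = 173.6875
Contribution of acyanogenic: (127 − 173.6875)² / 173.6875 = 12.5497

12.550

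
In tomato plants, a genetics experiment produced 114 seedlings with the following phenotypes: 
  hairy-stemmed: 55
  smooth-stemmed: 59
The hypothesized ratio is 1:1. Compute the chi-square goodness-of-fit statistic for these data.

0.140

The 1:1 ratio has 2 parts, so with N = 114 the expected counts are:
  hairy-stemmed: 114 × 1/2 = 57
  smooth-stemmed: 114 × 1/2 = 57
χ² = Σ (O − E)² / E
  hairy-stemmed: (55 − 57)² / 57 = 0.0702
  smooth-stemmed: (59 − 57)² / 57 = 0.0702
χ² = 0.0702 + 0.0702 = 0.1404 ≈ 0.140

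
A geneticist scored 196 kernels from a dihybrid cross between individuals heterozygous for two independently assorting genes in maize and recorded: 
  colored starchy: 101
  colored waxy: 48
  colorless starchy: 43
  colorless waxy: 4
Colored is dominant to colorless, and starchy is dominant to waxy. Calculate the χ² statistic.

A dihybrid F₂ with independent assortment and complete dominance at both loci gives a 9:3:3:1 phenotypic ratio.
Expected counts for N = 196 under a 9:3:3:1 ratio (total parts = 16):
  colored starchy: 196 × 9/16 = 110.25
  colored waxy: 196 × 3/16 = 36.75
  colorless starchy: 196 × 3/16 = 36.75
  colorless waxy: 196 × 1/16 = 12.25
χ² = Σ (O − E)² / E
  colored starchy: (101 − 110.25)² / 110.25 = 0.7761
  colored waxy: (48 − 36.75)² / 36.75 = 3.4439
  colorless starchy: (43 − 36.75)² / 36.75 = 1.0629
  colorless waxy: (4 − 12.25)² / 12.25 = 5.5561
χ² = 0.7761 + 3.4439 + 1.0629 + 5.5561 = 10.839

10.839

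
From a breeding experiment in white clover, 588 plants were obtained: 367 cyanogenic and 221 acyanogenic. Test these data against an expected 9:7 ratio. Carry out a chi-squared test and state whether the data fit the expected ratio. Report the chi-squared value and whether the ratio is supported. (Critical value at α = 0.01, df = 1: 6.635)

9.081; not consistent

The 9:7 ratio has 16 parts, so with N = 588 the expected counts are:
  cyanogenic: 588 × 9/16 = 330.75
  acyanogenic: 588 × 7/16 = 257.25
χ² = Σ (O − E)² / E
  cyanogenic: (367 − 330.75)² / 330.75 = 3.9730
  acyanogenic: (221 − 257.25)² / 257.25 = 5.1081
χ² = 3.9730 + 5.1081 = 9.0811 ≈ 9.081
Degrees of freedom = 2 − 1 = 1; critical value at α = 0.01 is 6.635.
Since 9.081 > 6.635, we reject the null hypothesis — the data do not fit the 9:7 ratio.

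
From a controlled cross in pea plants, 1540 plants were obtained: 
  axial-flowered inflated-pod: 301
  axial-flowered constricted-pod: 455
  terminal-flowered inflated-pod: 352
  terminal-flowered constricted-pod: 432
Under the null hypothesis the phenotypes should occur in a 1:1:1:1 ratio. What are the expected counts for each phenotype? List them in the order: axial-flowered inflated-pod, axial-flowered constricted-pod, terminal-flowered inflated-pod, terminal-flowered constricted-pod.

Under the 1:1:1:1 hypothesis (Σ ratio = 4, N = 1540):
  axial-flowered inflated-pod: 1540 × 1/4 = 385
  axial-flowered constricted-pod: 1540 × 1/4 = 385
  terminal-flowered inflated-pod: 1540 × 1/4 = 385
  terminal-flowered constricted-pod: 1540 × 1/4 = 385

385, 385, 385, 385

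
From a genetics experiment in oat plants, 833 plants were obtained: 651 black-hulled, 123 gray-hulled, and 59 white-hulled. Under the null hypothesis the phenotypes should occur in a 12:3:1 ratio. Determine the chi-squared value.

The 12:3:1 ratio has 16 parts, so with N = 833 the expected counts are:
  black-hulled: 833 × 12/16 = 624.75
  gray-hulled: 833 × 3/16 = 156.1875
  white-hulled: 833 × 1/16 = 52.0625
χ² = Σ (O − E)² / E
  black-hulled: (651 − 624.75)² / 624.75 = 1.1029
  gray-hulled: (123 − 156.1875)² / 156.1875 = 7.0518
  white-hulled: (59 − 52.0625)² / 52.0625 = 0.9244
χ² = 1.1029 + 7.0518 + 0.9244 = 9.0791 ≈ 9.079

9.079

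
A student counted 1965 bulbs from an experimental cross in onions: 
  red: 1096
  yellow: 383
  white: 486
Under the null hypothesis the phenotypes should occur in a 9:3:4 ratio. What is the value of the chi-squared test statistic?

Expected counts for N = 1965 under a 9:3:4 ratio (total parts = 16):
  red: 1965 × 9/16 = 1105.3125
  yellow: 1965 × 3/16 = 368.4375
  white: 1965 × 4/16 = 491.25
χ² = Σ (O − E)² / E
  red: (1096 − 1105.3125)² / 1105.3125 = 0.0785
  yellow: (383 − 368.4375)² / 368.4375 = 0.5756
  white: (486 − 491.25)² / 491.25 = 0.0561
χ² = 0.0785 + 0.5756 + 0.0561 = 0.7102 ≈ 0.710

0.710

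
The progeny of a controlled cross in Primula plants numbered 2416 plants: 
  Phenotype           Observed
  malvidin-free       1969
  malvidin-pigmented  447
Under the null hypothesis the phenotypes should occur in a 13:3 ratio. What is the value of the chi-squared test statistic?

0.098

Expected counts for N = 2416 under a 13:3 ratio (total parts = 16):
  malvidin-free: 2416 × 13/16 = 1963
  malvidin-pigmented: 2416 × 3/16 = 453
χ² = Σ (O − E)² / E
  malvidin-free: (1969 − 1963)² / 1963 = 0.0183
  malvidin-pigmented: (447 − 453)² / 453 = 0.0795
χ² = 0.0183 + 0.0795 = 0.0978 ≈ 0.098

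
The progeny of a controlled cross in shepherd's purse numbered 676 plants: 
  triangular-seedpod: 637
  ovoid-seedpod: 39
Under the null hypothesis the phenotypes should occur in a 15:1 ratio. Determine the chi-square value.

0.267

Expected counts for N = 676 under a 15:1 ratio (total parts = 16):
  triangular-seedpod: 676 × 15/16 = 633.75
  ovoid-seedpod: 676 × 1/16 = 42.25
χ² = Σ (O − E)² / E
  triangular-seedpod: (637 − 633.75)² / 633.75 = 0.0167
  ovoid-seedpod: (39 − 42.25)² / 42.25 = 0.2500
χ² = 0.0167 + 0.2500 = 0.2667 ≈ 0.267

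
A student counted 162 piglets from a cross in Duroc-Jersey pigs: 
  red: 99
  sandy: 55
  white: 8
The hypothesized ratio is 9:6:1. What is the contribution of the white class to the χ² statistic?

Under the 9:6:1 hypothesis (Σ ratio = 16, N = 162):
  red: 162 × 9/16 = 91.125
  sandy: 162 × 6/16 = 60.75
  white: 162 × 1/16 = 10.125
Contribution of white: (8 − 10.125)² / 10.125 = 0.4460

0.446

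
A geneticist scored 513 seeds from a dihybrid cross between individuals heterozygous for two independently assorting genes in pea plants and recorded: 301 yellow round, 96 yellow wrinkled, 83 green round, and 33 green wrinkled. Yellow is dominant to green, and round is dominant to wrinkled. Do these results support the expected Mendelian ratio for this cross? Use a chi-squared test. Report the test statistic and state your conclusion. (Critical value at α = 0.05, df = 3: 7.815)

A dihybrid F₂ with independent assortment and complete dominance at both loci gives a 9:3:3:1 phenotypic ratio.
Expected counts for N = 513 under a 9:3:3:1 ratio (total parts = 16):
  yellow round: 513 × 9/16 = 288.5625
  yellow wrinkled: 513 × 3/16 = 96.1875
  green round: 513 × 3/16 = 96.1875
  green wrinkled: 513 × 1/16 = 32.0625
χ² = Σ (O − E)² / E
  yellow round: (301 − 288.5625)² / 288.5625 = 0.5361
  yellow wrinkled: (96 − 96.1875)² / 96.1875 = 0.0004
  green round: (83 − 96.1875)² / 96.1875 = 1.8080
  green wrinkled: (33 − 32.0625)² / 32.0625 = 0.0274
χ² = 0.5361 + 0.0004 + 1.8080 + 0.0274 = 2.3719 ≈ 2.372
Degrees of freedom = 4 − 1 = 3; critical value at α = 0.05 is 7.815.
Since 2.372 < 7.815, we fail to reject the null hypothesis — the data are consistent with the 9:3:3:1 ratio.

2.372; consistent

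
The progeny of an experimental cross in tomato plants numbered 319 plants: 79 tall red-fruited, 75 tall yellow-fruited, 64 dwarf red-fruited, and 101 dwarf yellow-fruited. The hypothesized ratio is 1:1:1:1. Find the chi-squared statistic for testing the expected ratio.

9.063

Total ratio parts = 4. Expected numbers out of 319:
  tall red-fruited: 319 × 1/4 = 79.75
  tall yellow-fruited: 319 × 1/4 = 79.75
  dwarf red-fruited: 319 × 1/4 = 79.75
  dwarf yellow-fruited: 319 × 1/4 = 79.75
χ² = Σ (O − E)² / E
  tall red-fruited: (79 − 79.75)² / 79.75 = 0.0071
  tall yellow-fruited: (75 − 79.75)² / 79.75 = 0.2829
  dwarf red-fruited: (64 − 79.75)² / 79.75 = 3.1105
  dwarf yellow-fruited: (101 − 79.75)² / 79.75 = 5.6622
χ² = 0.0071 + 0.2829 + 3.1105 + 5.6622 = 9.0627 ≈ 9.063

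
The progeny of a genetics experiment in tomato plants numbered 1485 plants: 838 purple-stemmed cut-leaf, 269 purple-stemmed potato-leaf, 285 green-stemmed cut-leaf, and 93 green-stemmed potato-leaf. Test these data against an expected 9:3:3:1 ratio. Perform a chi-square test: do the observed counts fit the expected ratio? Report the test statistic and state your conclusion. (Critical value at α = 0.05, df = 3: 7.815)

Expected counts for N = 1485 under a 9:3:3:1 ratio (total parts = 16):
  purple-stemmed cut-leaf: 1485 × 9/16 = 835.3125
  purple-stemmed potato-leaf: 1485 × 3/16 = 278.4375
  green-stemmed cut-leaf: 1485 × 3/16 = 278.4375
  green-stemmed potato-leaf: 1485 × 1/16 = 92.8125
χ² = Σ (O − E)² / E
  purple-stemmed cut-leaf: (838 − 835.3125)² / 835.3125 = 0.0086
  purple-stemmed potato-leaf: (269 − 278.4375)² / 278.4375 = 0.3199
  green-stemmed cut-leaf: (285 − 278.4375)² / 278.4375 = 0.1547
  green-stemmed potato-leaf: (93 − 92.8125)² / 92.8125 = 0.0004
χ² = 0.0086 + 0.3199 + 0.1547 + 0.0004 = 0.4836 ≈ 0.484
Degrees of freedom = 4 − 1 = 3; critical value at α = 0.05 is 7.815.
Since 0.484 < 7.815, we fail to reject the null hypothesis — the data are consistent with the 9:3:3:1 ratio.

0.484; consistent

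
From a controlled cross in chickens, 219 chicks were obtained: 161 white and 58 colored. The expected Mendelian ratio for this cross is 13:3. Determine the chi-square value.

Total ratio parts = 16. Expected numbers out of 219:
  white: 219 × 13/16 = 177.9375
  colored: 219 × 3/16 = 41.0625
χ² = Σ (O − E)² / E
  white: (161 − 177.9375)² / 177.9375 = 1.6122
  colored: (58 − 41.0625)² / 41.0625 = 6.9864
χ² = 1.6122 + 6.9864 = 8.5986 ≈ 8.599

8.599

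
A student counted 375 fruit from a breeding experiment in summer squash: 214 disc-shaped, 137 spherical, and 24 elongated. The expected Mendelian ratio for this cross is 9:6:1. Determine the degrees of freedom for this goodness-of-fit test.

2

A goodness-of-fit test with 3 phenotype classes has df = 3 − 1 = 2.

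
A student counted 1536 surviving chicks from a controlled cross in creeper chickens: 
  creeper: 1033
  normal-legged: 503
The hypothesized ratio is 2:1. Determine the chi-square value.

Under the 2:1 hypothesis (Σ ratio = 3, N = 1536):
  creeper: 1536 × 2/3 = 1024
  normal-legged: 1536 × 1/3 = 512
χ² = Σ (O − E)² / E
  creeper: (1033 − 1024)² / 1024 = 0.0791
  normal-legged: (503 − 512)² / 512 = 0.1582
χ² = 0.0791 + 0.1582 = 0.2373 ≈ 0.237

0.237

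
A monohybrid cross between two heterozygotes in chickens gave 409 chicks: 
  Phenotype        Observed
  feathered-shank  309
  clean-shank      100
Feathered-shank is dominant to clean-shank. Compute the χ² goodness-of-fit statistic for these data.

For a monohybrid cross between heterozygotes with complete dominance, the expected phenotypic ratio is 3:1.
Under the 3:1 hypothesis (Σ ratio = 4, N = 409):
  feathered-shank: 409 × 3/4 = 306.75
  clean-shank: 409 × 1/4 = 102.25
χ² = Σ (O − E)² / E
  feathered-shank: (309 − 306.75)² / 306.75 = 0.0165
  clean-shank: (100 − 102.25)² / 102.25 = 0.0495
χ² = 0.0165 + 0.0495 = 0.066

0.066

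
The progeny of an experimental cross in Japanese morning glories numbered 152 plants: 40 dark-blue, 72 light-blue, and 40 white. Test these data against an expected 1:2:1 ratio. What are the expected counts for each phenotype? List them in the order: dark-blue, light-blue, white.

38, 76, 38

The 1:2:1 ratio has 4 parts, so with N = 152 the expected counts are:
  dark-blue: 152 × 1/4 = 38
  light-blue: 152 × 2/4 = 76
  white: 152 × 1/4 = 38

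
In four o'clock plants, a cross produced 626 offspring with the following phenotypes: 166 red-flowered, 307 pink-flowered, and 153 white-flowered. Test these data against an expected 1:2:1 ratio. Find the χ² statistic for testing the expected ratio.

0.770

Under the 1:2:1 hypothesis (Σ ratio = 4, N = 626):
  red-flowered: 626 × 1/4 = 156.5
  pink-flowered: 626 × 2/4 = 313
  white-flowered: 626 × 1/4 = 156.5
χ² = Σ (O − E)² / E
  red-flowered: (166 − 156.5)² / 156.5 = 0.5767
  pink-flowered: (307 − 313)² / 313 = 0.1150
  white-flowered: (153 − 156.5)² / 156.5 = 0.0783
χ² = 0.5767 + 0.1150 + 0.0783 = 0.770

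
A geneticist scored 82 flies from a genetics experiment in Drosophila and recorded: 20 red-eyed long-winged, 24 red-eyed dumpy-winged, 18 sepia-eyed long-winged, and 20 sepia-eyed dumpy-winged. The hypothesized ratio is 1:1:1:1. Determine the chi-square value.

0.927

The 1:1:1:1 ratio has 4 parts, so with N = 82 the expected counts are:
  red-eyed long-winged: 82 × 1/4 = 20.5
  red-eyed dumpy-winged: 82 × 1/4 = 20.5
  sepia-eyed long-winged: 82 × 1/4 = 20.5
  sepia-eyed dumpy-winged: 82 × 1/4 = 20.5
χ² = Σ (O − E)² / E
  red-eyed long-winged: (20 − 20.5)² / 20.5 = 0.0122
  red-eyed dumpy-winged: (24 − 20.5)² / 20.5 = 0.5976
  sepia-eyed long-winged: (18 − 20.5)² / 20.5 = 0.3049
  sepia-eyed dumpy-winged: (20 − 20.5)² / 20.5 = 0.0122
χ² = 0.0122 + 0.5976 + 0.3049 + 0.0122 = 0.9269 ≈ 0.927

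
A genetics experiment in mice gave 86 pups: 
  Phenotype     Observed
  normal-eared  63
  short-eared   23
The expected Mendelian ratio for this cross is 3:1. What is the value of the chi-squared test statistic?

The 3:1 ratio has 4 parts, so with N = 86 the expected counts are:
  normal-eared: 86 × 3/4 = 64.5
  short-eared: 86 × 1/4 = 21.5
χ² = Σ (O − E)² / E
  normal-eared: (63 − 64.5)² / 64.5 = 0.0349
  short-eared: (23 − 21.5)² / 21.5 = 0.1047
χ² = 0.0349 + 0.1047 = 0.1396 ≈ 0.140

0.140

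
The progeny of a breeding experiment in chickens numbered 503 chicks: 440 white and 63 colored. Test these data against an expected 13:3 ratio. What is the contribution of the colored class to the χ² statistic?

10.396

Under the 13:3 hypothesis (Σ ratio = 16, N = 503):
  white: 503 × 13/16 = 408.6875
  colored: 503 × 3/16 = 94.3125
Contribution of colored: (63 − 94.3125)² / 94.3125 = 10.3960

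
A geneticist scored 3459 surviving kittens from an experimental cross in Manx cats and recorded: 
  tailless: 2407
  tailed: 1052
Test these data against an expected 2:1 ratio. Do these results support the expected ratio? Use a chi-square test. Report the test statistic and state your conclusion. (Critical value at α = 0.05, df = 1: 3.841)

Under the 2:1 hypothesis (Σ ratio = 3, N = 3459):
  tailless: 3459 × 2/3 = 2306
  tailed: 3459 × 1/3 = 1153
χ² = Σ (O − E)² / E
  tailless: (2407 − 2306)² / 2306 = 4.4237
  tailed: (1052 − 1153)² / 1153 = 8.8474
χ² = 4.4237 + 8.8474 = 13.2711 ≈ 13.271
Degrees of freedom = 2 − 1 = 1; critical value at α = 0.05 is 3.841.
Since 13.271 > 3.841, we reject the null hypothesis — the data do not fit the 2:1 ratio.

13.271; not consistent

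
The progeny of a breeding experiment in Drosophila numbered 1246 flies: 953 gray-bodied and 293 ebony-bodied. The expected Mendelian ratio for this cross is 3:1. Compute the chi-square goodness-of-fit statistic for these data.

Under the 3:1 hypothesis (Σ ratio = 4, N = 1246):
  gray-bodied: 1246 × 3/4 = 934.5
  ebony-bodied: 1246 × 1/4 = 311.5
χ² = Σ (O − E)² / E
  gray-bodied: (953 − 934.5)² / 934.5 = 0.3662
  ebony-bodied: (293 − 311.5)² / 311.5 = 1.0987
χ² = 0.3662 + 1.0987 = 1.4649 ≈ 1.465

1.465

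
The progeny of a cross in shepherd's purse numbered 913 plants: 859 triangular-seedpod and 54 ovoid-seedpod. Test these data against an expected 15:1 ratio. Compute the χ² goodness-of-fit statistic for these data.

The 15:1 ratio has 16 parts, so with N = 913 the expected counts are:
  triangular-seedpod: 913 × 15/16 = 855.9375
  ovoid-seedpod: 913 × 1/16 = 57.0625
χ² = Σ (O − E)² / E
  triangular-seedpod: (859 − 855.9375)² / 855.9375 = 0.0110
  ovoid-seedpod: (54 − 57.0625)² / 57.0625 = 0.1644
χ² = 0.0110 + 0.1644 = 0.1754 ≈ 0.175

0.175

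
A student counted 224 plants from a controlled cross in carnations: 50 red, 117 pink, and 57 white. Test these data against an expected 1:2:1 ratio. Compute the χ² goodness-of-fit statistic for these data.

Under the 1:2:1 hypothesis (Σ ratio = 4, N = 224):
  red: 224 × 1/4 = 56
  pink: 224 × 2/4 = 112
  white: 224 × 1/4 = 56
χ² = Σ (O − E)² / E
  red: (50 − 56)² / 56 = 0.6429
  pink: (117 − 112)² / 112 = 0.2232
  white: (57 − 56)² / 56 = 0.0179
χ² = 0.6429 + 0.2232 + 0.0179 = 0.884

0.884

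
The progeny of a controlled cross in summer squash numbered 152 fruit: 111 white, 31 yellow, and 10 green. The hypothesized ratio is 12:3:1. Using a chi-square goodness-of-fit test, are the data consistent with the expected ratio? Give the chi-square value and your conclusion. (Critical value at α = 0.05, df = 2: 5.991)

0.325; consistent

Under the 12:3:1 hypothesis (Σ ratio = 16, N = 152):
  white: 152 × 12/16 = 114
  yellow: 152 × 3/16 = 28.5
  green: 152 × 1/16 = 9.5
χ² = Σ (O − E)² / E
  white: (111 − 114)² / 114 = 0.0789
  yellow: (31 − 28.5)² / 28.5 = 0.2193
  green: (10 − 9.5)² / 9.5 = 0.0263
χ² = 0.0789 + 0.2193 + 0.0263 = 0.3245 ≈ 0.325
Degrees of freedom = 3 − 1 = 2; critical value at α = 0.05 is 5.991.
Since 0.325 < 5.991, we fail to reject the null hypothesis — the data are consistent with the 12:3:1 ratio.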